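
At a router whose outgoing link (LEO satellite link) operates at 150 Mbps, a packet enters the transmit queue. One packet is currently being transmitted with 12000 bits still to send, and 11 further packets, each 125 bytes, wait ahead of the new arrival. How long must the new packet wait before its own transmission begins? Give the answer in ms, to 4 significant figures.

Each queued packet: L/R = 1000/150000000 = 0.00666667 ms.
11 queued → 0.0733333 ms.
Plus remaining 12000 bits of current packet: 0.08 ms.
Queuing delay = 0.1533 ms.

0.1533 ms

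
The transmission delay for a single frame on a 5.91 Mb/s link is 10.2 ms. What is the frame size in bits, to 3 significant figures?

60300 bits

L = R × t_tx = 5910000 b/s × 0.0102 s = 60282 bits.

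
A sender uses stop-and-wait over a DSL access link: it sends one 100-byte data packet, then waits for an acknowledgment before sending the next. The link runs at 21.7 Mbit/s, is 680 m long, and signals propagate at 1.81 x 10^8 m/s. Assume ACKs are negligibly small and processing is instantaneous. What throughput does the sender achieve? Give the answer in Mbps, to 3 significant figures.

t_tx = L/R = 800/21700000 = 3.68664e-05 s.
t_prop = 680/181000000 = 3.75691e-06 s; RTT = 7.51381e-06 s.
Cycle = t_tx + RTT = 4.43802e-05 s.
Throughput = L / cycle = 800 / 4.43802e-05 = 18.0 Mbps.

18.0 Mbps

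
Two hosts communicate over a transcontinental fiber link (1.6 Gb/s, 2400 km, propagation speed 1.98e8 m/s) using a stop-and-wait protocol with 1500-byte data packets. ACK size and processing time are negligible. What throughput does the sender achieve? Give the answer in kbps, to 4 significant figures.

t_tx = L/R = 12000/1600000000 = 7.5e-06 s.
t_prop = 2400000/198000000 = 0.0121212 s; RTT = 0.0242424 s.
Cycle = t_tx + RTT = 0.0242499 s.
Throughput = L / cycle = 12000 / 0.0242499 = 494.8 kbps.

494.8 kbps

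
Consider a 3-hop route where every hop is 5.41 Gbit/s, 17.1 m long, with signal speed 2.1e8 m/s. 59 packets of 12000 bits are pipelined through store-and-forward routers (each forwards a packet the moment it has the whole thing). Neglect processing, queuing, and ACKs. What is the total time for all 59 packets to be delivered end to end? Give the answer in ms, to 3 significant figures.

Per-hop transmission t_tx = L/R = 12000/5410000000 = 0.00221811 ms.
Per-hop propagation t_prop = 17.1/210000000 = 8.14286e-05 ms.
Pipeline fill: first packet needs 3·t_tx to clear all hops; remaining 58 packets each add one t_tx.
Total = (3+59-1)·t_tx + 3·t_prop = 61·0.00221811 + 3·8.14286e-05 = 0.136 ms.

0.136 ms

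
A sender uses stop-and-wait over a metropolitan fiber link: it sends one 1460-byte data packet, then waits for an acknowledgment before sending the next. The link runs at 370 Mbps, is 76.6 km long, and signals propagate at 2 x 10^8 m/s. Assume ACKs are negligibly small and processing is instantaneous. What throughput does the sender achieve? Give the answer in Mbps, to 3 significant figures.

14.6 Mbps

t_tx = L/R = 11680/370000000 = 3.15676e-05 s.
t_prop = 76600/200000000 = 0.000383 s; RTT = 0.000766 s.
Cycle = t_tx + RTT = 0.000797568 s.
Throughput = L / cycle = 11680 / 0.000797568 = 14.6 Mbps.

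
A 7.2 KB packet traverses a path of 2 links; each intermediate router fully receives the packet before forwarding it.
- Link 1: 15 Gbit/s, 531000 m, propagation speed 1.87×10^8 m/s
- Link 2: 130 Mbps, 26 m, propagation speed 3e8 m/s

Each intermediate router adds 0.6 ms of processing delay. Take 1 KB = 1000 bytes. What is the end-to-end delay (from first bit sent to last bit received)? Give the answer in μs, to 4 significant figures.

L = 57600 bits.
Transmission delays (L/R per hop): 3.84, 443.077 μs; sum = 446.917 μs.
Propagation delays (d/s per hop): 2839.57, 0.0866667 μs; sum = 2839.66 μs.
Processing at 1 router(s): 1 × 0.6 ms = 600 μs.
End-to-end = 3887 μs.

3887 μs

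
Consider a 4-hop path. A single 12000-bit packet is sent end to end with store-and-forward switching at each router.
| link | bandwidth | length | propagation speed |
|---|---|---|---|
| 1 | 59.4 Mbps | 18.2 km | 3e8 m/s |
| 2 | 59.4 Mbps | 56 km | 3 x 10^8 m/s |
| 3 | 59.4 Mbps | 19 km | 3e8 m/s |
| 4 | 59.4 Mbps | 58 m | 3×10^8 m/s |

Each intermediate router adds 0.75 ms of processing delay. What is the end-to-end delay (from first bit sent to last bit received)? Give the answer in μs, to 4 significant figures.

3369 μs

Transmission delay per hop = L/R = 12000/59400000 = 202.02 μs; 4 hops → 808.081 μs.
Propagation delays (d/s per hop): 60.6667, 186.667, 63.3333, 0.193333 μs; sum = 310.86 μs.
Processing at 3 router(s): 3 × 0.75 ms = 2250 μs.
End-to-end = 3369 μs.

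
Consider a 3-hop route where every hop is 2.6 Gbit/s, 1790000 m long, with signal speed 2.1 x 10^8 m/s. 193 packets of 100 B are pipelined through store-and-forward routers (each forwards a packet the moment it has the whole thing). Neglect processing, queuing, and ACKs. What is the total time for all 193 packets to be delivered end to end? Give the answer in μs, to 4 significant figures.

Per-hop transmission t_tx = L/R = 800/2600000000 = 0.307692 μs.
Per-hop propagation t_prop = 1790000/210000000 = 8523.81 μs.
Pipeline fill: first packet needs 3·t_tx to clear all hops; remaining 192 packets each add one t_tx.
Total = (3+193-1)·t_tx + 3·t_prop = 195·0.307692 + 3·8523.81 = 25630 μs.

25630 μs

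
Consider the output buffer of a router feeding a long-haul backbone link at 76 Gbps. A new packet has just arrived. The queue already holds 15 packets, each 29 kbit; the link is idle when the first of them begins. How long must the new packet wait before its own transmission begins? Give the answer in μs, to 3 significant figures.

5.72 μs

Each queued packet: L/R = 29000/76000000000 = 0.381579 μs.
15 queued → 5.72368 μs.
Queuing delay = 5.72 μs.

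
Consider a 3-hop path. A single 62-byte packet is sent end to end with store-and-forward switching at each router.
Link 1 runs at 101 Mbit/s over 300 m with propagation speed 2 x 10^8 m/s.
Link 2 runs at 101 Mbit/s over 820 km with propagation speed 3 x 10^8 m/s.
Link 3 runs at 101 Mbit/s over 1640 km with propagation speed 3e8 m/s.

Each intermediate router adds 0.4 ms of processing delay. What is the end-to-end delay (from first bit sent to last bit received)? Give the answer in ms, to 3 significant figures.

9.02 ms

L = 62 × 8 = 496 bits.
Transmission delay per hop = L/R = 496/101000000 = 0.00491089 ms; 3 hops → 0.0147327 ms.
Propagation delays (d/s per hop): 0.0015, 2.73333, 5.46667 ms; sum = 8.2015 ms.
Processing at 2 router(s): 2 × 0.4 ms = 0.8 ms.
End-to-end = 9.02 ms.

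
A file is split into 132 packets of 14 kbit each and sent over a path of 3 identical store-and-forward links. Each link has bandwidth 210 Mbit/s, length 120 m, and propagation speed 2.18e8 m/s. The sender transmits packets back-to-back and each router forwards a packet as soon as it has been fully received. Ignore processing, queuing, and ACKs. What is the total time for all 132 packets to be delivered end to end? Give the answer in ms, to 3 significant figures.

8.93 ms

Per-hop transmission t_tx = L/R = 14000/210000000 = 0.0666667 ms.
Per-hop propagation t_prop = 120/2.18e+08 = 0.000550459 ms.
Pipeline fill: first packet needs 3·t_tx to clear all hops; remaining 131 packets each add one t_tx.
Total = (3+132-1)·t_tx + 3·t_prop = 134·0.0666667 + 3·0.000550459 = 8.93 ms.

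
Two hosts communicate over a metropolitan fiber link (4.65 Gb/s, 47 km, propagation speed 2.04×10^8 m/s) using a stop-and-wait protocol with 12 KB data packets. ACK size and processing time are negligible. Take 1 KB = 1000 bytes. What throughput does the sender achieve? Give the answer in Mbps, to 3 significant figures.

199 Mbps

t_tx = L/R = 96000/4650000000 = 2.06452e-05 s.
t_prop = 47000/204000000 = 0.000230392 s; RTT = 0.000460784 s.
Cycle = t_tx + RTT = 0.000481429 s.
Throughput = L / cycle = 96000 / 0.000481429 = 199 Mbps.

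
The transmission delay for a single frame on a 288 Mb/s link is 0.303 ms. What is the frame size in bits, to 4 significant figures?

87260 bits

L = R × t_tx = 288000000 b/s × 0.000303 s = 87264 bits.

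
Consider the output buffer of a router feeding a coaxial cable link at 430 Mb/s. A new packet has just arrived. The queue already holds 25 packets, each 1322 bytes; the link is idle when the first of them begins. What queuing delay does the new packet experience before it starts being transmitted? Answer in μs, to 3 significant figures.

Each queued packet: L/R = 10576/430000000 = 24.5953 μs.
25 queued → 614.884 μs.
Queuing delay = 615 μs.

615 μs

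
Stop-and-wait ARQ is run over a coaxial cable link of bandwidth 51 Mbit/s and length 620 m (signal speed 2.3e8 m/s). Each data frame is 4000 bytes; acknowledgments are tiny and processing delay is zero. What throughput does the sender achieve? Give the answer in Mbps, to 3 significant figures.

50.6 Mbps

t_tx = L/R = 32000/51000000 = 0.000627451 s.
t_prop = 620/2.3e+08 = 2.69565e-06 s; RTT = 5.3913e-06 s.
Cycle = t_tx + RTT = 0.000632842 s.
Throughput = L / cycle = 32000 / 0.000632842 = 50.6 Mbps.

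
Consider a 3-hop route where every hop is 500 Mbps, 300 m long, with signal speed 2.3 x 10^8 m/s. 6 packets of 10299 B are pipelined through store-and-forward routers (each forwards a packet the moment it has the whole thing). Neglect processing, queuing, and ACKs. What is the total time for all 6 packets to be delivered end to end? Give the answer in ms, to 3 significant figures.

1.32 ms

Per-hop transmission t_tx = L/R = 82392/500000000 = 0.164784 ms.
Per-hop propagation t_prop = 300/2.3e+08 = 0.00130435 ms.
Pipeline fill: first packet needs 3·t_tx to clear all hops; remaining 5 packets each add one t_tx.
Total = (3+6-1)·t_tx + 3·t_prop = 8·0.164784 + 3·0.00130435 = 1.32 ms.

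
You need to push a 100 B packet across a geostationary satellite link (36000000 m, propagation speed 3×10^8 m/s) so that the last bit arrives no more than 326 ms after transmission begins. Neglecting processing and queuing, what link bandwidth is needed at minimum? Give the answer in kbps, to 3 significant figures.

L = 800 bits.
Propagation delay = 36000000 / 300000000 = 120 ms.
Transmission budget = 326 − 120 = 206 ms.
R ≥ L / t_tx = 800 bits / 0.206 s = 3.88 kbps.

3.88 kbps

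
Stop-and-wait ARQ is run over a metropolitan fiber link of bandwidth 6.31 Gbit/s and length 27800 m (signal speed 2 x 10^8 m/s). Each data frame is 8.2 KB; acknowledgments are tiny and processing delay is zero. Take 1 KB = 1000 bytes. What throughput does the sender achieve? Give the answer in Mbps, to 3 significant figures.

227 Mbps

t_tx = L/R = 65600/6310000000 = 1.03962e-05 s.
t_prop = 27800/200000000 = 0.000139 s; RTT = 0.000278 s.
Cycle = t_tx + RTT = 0.000288396 s.
Throughput = L / cycle = 65600 / 0.000288396 = 227 Mbps.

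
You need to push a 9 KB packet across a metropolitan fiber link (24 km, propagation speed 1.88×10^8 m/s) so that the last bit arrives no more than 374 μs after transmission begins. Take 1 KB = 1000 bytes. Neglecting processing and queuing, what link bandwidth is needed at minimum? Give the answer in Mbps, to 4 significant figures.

L = 72000 bits.
Propagation delay = 24000 / 188000000 = 127.66 μs.
Transmission budget = 374 − 127.66 = 246.34 μs.
R ≥ L / t_tx = 72000 bits / 0.00024634 s = 292.3 Mbps.

292.3 Mbps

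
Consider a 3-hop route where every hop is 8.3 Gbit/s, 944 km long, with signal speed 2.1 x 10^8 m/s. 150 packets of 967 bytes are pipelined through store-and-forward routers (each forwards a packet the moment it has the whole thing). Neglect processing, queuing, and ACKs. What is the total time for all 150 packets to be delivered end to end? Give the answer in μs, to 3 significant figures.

Per-hop transmission t_tx = L/R = 7736/8.3e+09 = 0.932048 μs.
Per-hop propagation t_prop = 944000/210000000 = 4495.24 μs.
Pipeline fill: first packet needs 3·t_tx to clear all hops; remaining 149 packets each add one t_tx.
Total = (3+150-1)·t_tx + 3·t_prop = 152·0.932048 + 3·4495.24 = 13600 μs.

13600 μs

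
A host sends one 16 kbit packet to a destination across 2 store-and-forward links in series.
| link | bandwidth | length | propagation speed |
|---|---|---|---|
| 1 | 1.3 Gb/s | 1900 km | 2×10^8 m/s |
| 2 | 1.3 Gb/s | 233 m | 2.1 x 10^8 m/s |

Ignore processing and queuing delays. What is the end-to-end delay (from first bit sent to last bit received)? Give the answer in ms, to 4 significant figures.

9.526 ms

L = 16000 bits.
Transmission delay per hop = L/R = 16000/1300000000 = 0.0123077 ms; 2 hops → 0.0246154 ms.
Propagation delays (d/s per hop): 9.5, 0.00110952 ms; sum = 9.50111 ms.
End-to-end = 9.526 ms.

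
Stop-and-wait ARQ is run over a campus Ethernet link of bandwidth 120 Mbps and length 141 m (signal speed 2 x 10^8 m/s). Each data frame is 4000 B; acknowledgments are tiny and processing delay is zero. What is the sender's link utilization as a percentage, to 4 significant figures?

t_tx = L/R = 32000/120000000 = 0.000266667 s.
t_prop = 141/200000000 = 7.05e-07 s; RTT = 1.41e-06 s.
Cycle = t_tx + RTT = 0.000268077 s.
Utilization = t_tx / cycle = 0.000266667/0.000268077 = 99.47 %.

99.47 %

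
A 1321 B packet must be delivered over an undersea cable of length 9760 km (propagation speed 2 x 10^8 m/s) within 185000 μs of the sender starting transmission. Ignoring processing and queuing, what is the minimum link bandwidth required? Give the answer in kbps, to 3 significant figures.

77.6 kbps

L = 10568 bits.
Propagation delay = 9760000 / 200000000 = 48800 μs.
Transmission budget = 185000 − 48800 = 136200 μs.
R ≥ L / t_tx = 10568 bits / 0.1362 s = 77.6 kbps.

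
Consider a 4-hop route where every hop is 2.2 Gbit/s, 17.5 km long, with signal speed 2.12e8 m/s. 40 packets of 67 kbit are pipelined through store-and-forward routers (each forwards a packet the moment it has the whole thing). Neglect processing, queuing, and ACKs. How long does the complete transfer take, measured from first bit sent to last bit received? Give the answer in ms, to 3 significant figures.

1.64 ms

Per-hop transmission t_tx = L/R = 67000/2200000000 = 0.0304545 ms.
Per-hop propagation t_prop = 17500/212000000 = 0.0825472 ms.
Pipeline fill: first packet needs 4·t_tx to clear all hops; remaining 39 packets each add one t_tx.
Total = (4+40-1)·t_tx + 4·t_prop = 43·0.0304545 + 4·0.0825472 = 1.64 ms.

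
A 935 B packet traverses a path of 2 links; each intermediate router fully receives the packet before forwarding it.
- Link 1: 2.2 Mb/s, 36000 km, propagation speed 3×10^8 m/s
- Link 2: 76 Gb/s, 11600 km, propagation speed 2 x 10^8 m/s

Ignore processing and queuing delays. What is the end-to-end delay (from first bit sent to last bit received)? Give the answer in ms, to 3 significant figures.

L = 935 × 8 = 7480 bits.
Transmission delays (L/R per hop): 3.4, 9.84211e-05 ms; sum = 3.4001 ms.
Propagation delays (d/s per hop): 120, 58 ms; sum = 178 ms.
End-to-end = 181 ms.

181 ms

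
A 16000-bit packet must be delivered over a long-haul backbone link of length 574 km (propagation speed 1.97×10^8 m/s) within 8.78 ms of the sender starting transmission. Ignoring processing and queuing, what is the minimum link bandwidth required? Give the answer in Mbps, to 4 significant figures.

2.727 Mbps

Propagation delay = 574000 / 197000000 = 2.91371 ms.
Transmission budget = 8.78 − 2.91371 = 5.86629 ms.
R ≥ L / t_tx = 16000 bits / 0.00586629 s = 2.727 Mbps.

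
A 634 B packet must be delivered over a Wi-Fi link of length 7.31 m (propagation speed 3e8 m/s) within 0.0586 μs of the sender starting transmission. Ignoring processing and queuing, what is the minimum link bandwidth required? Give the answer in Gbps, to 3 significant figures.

148 Gbps

L = 5072 bits.
Propagation delay = 7.31 / 300000000 = 0.0243667 μs.
Transmission budget = 0.0586 − 0.0243667 = 0.0342333 μs.
R ≥ L / t_tx = 5072 bits / 3.42333e-08 s = 148 Gbps.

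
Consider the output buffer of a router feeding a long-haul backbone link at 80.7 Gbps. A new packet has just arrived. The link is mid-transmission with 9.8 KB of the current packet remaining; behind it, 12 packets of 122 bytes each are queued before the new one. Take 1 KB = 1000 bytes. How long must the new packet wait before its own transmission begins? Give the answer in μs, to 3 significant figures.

1.12 μs

Each queued packet: L/R = 976/80700000000 = 0.0120942 μs.
12 queued → 0.14513 μs.
Plus remaining 78400 bits of current packet: 0.971499 μs.
Queuing delay = 1.12 μs.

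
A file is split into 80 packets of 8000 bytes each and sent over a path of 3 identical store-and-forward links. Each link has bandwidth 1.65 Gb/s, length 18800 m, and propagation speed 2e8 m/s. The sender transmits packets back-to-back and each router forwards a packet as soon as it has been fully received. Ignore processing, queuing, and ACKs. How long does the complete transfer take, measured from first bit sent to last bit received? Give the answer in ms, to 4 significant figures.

3.463 ms

Per-hop transmission t_tx = L/R = 64000/1650000000 = 0.0387879 ms.
Per-hop propagation t_prop = 18800/200000000 = 0.094 ms.
Pipeline fill: first packet needs 3·t_tx to clear all hops; remaining 79 packets each add one t_tx.
Total = (3+80-1)·t_tx + 3·t_prop = 82·0.0387879 + 3·0.094 = 3.463 ms.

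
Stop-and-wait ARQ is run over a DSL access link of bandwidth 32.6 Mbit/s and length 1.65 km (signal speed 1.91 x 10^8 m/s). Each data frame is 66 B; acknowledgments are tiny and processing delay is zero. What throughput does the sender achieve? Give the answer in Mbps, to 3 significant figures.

15.8 Mbps

t_tx = L/R = 528/32600000 = 1.61963e-05 s.
t_prop = 1650/191000000 = 8.63874e-06 s; RTT = 1.72775e-05 s.
Cycle = t_tx + RTT = 3.34738e-05 s.
Throughput = L / cycle = 528 / 3.34738e-05 = 15.8 Mbps.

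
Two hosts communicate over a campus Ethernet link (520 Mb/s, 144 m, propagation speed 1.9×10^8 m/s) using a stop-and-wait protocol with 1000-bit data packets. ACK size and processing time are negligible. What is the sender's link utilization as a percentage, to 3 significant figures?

55.9 %

t_tx = L/R = 1000/520000000 = 1.92308e-06 s.
t_prop = 144/190000000 = 7.57895e-07 s; RTT = 1.51579e-06 s.
Cycle = t_tx + RTT = 3.43887e-06 s.
Utilization = t_tx / cycle = 1.92308e-06/3.43887e-06 = 55.9 %.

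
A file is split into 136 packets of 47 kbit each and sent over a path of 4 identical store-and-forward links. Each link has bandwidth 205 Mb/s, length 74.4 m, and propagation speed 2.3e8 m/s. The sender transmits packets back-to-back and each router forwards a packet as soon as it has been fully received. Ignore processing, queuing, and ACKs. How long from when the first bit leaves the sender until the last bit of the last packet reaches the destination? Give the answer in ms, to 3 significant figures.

31.9 ms

Per-hop transmission t_tx = L/R = 47000/205000000 = 0.229268 ms.
Per-hop propagation t_prop = 74.4/2.3e+08 = 0.000323478 ms.
Pipeline fill: first packet needs 4·t_tx to clear all hops; remaining 135 packets each add one t_tx.
Total = (4+136-1)·t_tx + 4·t_prop = 139·0.229268 + 4·0.000323478 = 31.9 ms.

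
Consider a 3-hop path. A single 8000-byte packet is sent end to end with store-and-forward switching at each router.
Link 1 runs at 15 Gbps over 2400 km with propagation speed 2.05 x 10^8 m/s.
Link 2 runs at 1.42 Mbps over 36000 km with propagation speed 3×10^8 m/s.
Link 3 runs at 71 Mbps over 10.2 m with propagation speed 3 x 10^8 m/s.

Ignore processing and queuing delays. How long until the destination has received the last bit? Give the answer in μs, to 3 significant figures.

L = 8000 × 8 = 64000 bits.
Transmission delays (L/R per hop): 4.26667, 45070.4, 901.408 μs; sum = 45976.1 μs.
Propagation delays (d/s per hop): 11707.3, 120000, 0.034 μs; sum = 131707 μs.
End-to-end = 178000 μs.

178000 μs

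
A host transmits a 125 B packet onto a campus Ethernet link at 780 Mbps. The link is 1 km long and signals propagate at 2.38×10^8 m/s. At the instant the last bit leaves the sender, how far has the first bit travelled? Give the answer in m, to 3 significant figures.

305 m

t_tx = L/R = 1000/780000000 = 1.28205e-06 s.
Distance = s × t_tx = 238000000 × 1.28205e-06 = 305 m.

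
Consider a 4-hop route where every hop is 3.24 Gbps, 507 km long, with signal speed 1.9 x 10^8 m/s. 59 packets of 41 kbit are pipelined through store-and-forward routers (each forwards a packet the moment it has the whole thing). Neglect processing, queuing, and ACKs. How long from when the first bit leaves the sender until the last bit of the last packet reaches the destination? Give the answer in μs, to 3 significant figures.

11500 μs

Per-hop transmission t_tx = L/R = 41000/3240000000 = 12.6543 μs.
Per-hop propagation t_prop = 507000/190000000 = 2668.42 μs.
Pipeline fill: first packet needs 4·t_tx to clear all hops; remaining 58 packets each add one t_tx.
Total = (4+59-1)·t_tx + 4·t_prop = 62·12.6543 + 4·2668.42 = 11500 μs.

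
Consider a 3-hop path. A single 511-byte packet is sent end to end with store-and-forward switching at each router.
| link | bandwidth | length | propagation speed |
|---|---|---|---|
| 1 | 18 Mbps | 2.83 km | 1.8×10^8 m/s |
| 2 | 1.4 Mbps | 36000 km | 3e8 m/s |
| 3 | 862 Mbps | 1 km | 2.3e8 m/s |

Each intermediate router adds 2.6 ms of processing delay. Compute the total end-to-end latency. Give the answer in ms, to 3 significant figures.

L = 511 × 8 = 4088 bits.
Transmission delays (L/R per hop): 0.227111, 2.92, 0.00474246 ms; sum = 3.15185 ms.
Propagation delays (d/s per hop): 0.0157222, 120, 0.00434783 ms; sum = 120.02 ms.
Processing at 2 router(s): 2 × 2.6 ms = 5.2 ms.
End-to-end = 128 ms.

128 ms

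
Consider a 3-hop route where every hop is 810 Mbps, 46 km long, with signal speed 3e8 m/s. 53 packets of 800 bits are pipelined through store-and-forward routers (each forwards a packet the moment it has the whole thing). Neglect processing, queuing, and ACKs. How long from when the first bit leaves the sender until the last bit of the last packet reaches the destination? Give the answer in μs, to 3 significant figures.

514 μs

Per-hop transmission t_tx = L/R = 800/810000000 = 0.987654 μs.
Per-hop propagation t_prop = 46000/300000000 = 153.333 μs.
Pipeline fill: first packet needs 3·t_tx to clear all hops; remaining 52 packets each add one t_tx.
Total = (3+53-1)·t_tx + 3·t_prop = 55·0.987654 + 3·153.333 = 514 μs.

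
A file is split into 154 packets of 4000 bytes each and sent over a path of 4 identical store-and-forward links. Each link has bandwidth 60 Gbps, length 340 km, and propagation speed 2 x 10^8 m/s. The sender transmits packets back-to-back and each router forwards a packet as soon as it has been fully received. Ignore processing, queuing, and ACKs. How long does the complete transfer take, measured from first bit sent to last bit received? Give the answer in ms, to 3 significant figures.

6.88 ms

Per-hop transmission t_tx = L/R = 32000/60000000000 = 0.000533333 ms.
Per-hop propagation t_prop = 340000/200000000 = 1.7 ms.
Pipeline fill: first packet needs 4·t_tx to clear all hops; remaining 153 packets each add one t_tx.
Total = (4+154-1)·t_tx + 4·t_prop = 157·0.000533333 + 4·1.7 = 6.88 ms.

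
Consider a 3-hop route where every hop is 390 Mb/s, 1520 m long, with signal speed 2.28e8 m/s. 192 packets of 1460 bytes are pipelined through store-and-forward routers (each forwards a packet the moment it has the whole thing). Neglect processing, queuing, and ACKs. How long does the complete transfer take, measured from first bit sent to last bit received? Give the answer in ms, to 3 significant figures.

Per-hop transmission t_tx = L/R = 11680/390000000 = 0.0299487 ms.
Per-hop propagation t_prop = 1520/2.28e+08 = 0.00666667 ms.
Pipeline fill: first packet needs 3·t_tx to clear all hops; remaining 191 packets each add one t_tx.
Total = (3+192-1)·t_tx + 3·t_prop = 194·0.0299487 + 3·0.00666667 = 5.83 ms.

5.83 ms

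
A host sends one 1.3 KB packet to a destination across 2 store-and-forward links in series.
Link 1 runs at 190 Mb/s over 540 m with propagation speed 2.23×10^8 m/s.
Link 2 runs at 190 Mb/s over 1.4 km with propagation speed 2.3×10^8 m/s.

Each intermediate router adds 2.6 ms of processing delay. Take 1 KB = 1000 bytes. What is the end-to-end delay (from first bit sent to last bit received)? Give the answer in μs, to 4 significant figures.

L = 10400 bits.
Transmission delay per hop = L/R = 10400/190000000 = 54.7368 μs; 2 hops → 109.474 μs.
Propagation delays (d/s per hop): 2.42152, 6.08696 μs; sum = 8.50848 μs.
Processing at 1 router(s): 1 × 2.6 ms = 2600 μs.
End-to-end = 2718 μs.

2718 μs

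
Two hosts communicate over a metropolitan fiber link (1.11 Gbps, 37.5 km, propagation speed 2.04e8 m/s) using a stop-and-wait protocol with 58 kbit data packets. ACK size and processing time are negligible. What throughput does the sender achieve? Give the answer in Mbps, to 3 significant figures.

138 Mbps

t_tx = L/R = 58000/1110000000 = 5.22523e-05 s.
t_prop = 37500/204000000 = 0.000183824 s; RTT = 0.000367647 s.
Cycle = t_tx + RTT = 0.000419899 s.
Throughput = L / cycle = 58000 / 0.000419899 = 138 Mbps.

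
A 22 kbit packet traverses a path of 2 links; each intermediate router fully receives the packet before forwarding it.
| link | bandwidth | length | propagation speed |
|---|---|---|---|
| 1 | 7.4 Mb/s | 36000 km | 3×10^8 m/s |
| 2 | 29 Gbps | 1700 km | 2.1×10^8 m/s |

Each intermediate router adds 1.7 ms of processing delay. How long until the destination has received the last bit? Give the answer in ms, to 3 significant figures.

133 ms

L = 22000 bits.
Transmission delays (L/R per hop): 2.97297, 0.000758621 ms; sum = 2.97373 ms.
Propagation delays (d/s per hop): 120, 8.09524 ms; sum = 128.095 ms.
Processing at 1 router(s): 1 × 1.7 ms = 1.7 ms.
End-to-end = 133 ms.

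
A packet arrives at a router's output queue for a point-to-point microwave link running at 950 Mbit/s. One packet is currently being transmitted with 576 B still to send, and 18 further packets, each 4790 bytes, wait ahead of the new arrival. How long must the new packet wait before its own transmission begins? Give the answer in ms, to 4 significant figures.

0.7309 ms

Each queued packet: L/R = 38320/950000000 = 0.0403368 ms.
18 queued → 0.726063 ms.
Plus remaining 4608 bits of current packet: 0.00485053 ms.
Queuing delay = 0.7309 ms.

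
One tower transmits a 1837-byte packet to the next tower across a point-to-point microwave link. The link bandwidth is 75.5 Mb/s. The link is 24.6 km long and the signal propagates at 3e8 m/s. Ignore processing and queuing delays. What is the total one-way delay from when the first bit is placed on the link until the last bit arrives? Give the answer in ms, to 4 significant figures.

0.2766 ms

L = 1837 × 8 = 14696 bits.
Transmission delay = L/R = 14696 / 75500000 = 0.194649 ms.
Propagation delay = d/s = 24600 m / 300000000 m/s = 0.082 ms.
Total = 0.2766 ms.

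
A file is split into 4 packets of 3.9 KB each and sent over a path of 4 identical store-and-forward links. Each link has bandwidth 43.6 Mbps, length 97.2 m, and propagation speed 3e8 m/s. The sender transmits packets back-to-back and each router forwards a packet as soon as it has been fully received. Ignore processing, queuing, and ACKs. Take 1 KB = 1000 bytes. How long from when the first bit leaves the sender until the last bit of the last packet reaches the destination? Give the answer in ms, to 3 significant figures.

5.01 ms

Per-hop transmission t_tx = L/R = 31200/43600000 = 0.715596 ms.
Per-hop propagation t_prop = 97.2/300000000 = 0.000324 ms.
Pipeline fill: first packet needs 4·t_tx to clear all hops; remaining 3 packets each add one t_tx.
Total = (4+4-1)·t_tx + 4·t_prop = 7·0.715596 + 4·0.000324 = 5.01 ms.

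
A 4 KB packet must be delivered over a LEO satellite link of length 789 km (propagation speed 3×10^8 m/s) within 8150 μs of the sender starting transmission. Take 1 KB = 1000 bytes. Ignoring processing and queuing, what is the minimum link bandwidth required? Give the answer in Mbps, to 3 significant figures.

5.80 Mbps

L = 32000 bits.
Propagation delay = 789000 / 300000000 = 2630 μs.
Transmission budget = 8150 − 2630 = 5520 μs.
R ≥ L / t_tx = 32000 bits / 0.00552 s = 5.80 Mbps.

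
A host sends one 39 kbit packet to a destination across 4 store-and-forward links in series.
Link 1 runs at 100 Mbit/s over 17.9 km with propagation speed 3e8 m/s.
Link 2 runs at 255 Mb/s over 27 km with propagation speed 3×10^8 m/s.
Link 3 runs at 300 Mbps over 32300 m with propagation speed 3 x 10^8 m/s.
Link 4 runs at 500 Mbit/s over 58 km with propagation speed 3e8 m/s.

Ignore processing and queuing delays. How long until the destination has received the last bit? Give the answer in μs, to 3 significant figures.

1200 μs

L = 39000 bits.
Transmission delays (L/R per hop): 390, 152.941, 130, 78 μs; sum = 750.941 μs.
Propagation delays (d/s per hop): 59.6667, 90, 107.667, 193.333 μs; sum = 450.667 μs.
End-to-end = 1200 μs.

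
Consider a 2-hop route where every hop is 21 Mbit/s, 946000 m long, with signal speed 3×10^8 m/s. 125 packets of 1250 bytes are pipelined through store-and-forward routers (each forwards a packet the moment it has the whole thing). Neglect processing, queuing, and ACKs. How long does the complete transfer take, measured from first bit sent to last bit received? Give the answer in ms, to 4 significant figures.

66.31 ms

Per-hop transmission t_tx = L/R = 10000/21000000 = 0.47619 ms.
Per-hop propagation t_prop = 946000/300000000 = 3.15333 ms.
Pipeline fill: first packet needs 2·t_tx to clear all hops; remaining 124 packets each add one t_tx.
Total = (2+125-1)·t_tx + 2·t_prop = 126·0.47619 + 2·3.15333 = 66.31 ms.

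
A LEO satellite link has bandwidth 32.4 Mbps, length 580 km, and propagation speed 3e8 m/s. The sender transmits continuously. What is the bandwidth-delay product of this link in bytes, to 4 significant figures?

Propagation delay = 580000 / 300000000 = 0.00193333 s.
BDP = R × t_prop = 32400000 × 0.00193333 = 62640 bits.
In bytes: 62640/8 = 7830 bytes.

7830 bytes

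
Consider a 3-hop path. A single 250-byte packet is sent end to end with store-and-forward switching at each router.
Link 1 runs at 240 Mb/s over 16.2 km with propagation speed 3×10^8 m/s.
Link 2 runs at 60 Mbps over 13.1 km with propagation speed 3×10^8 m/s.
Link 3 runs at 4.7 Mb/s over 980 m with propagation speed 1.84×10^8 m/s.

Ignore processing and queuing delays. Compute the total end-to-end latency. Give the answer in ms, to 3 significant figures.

L = 250 × 8 = 2000 bits.
Transmission delays (L/R per hop): 0.00833333, 0.0333333, 0.425532 ms; sum = 0.467199 ms.
Propagation delays (d/s per hop): 0.054, 0.0436667, 0.00532609 ms; sum = 0.102993 ms.
End-to-end = 0.570 ms.

0.570 ms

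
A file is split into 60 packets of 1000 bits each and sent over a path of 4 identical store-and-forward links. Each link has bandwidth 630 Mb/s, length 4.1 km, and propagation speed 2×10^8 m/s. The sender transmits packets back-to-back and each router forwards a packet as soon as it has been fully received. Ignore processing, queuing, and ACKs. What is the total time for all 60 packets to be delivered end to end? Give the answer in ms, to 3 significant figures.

Per-hop transmission t_tx = L/R = 1000/630000000 = 0.0015873 ms.
Per-hop propagation t_prop = 4100/200000000 = 0.0205 ms.
Pipeline fill: first packet needs 4·t_tx to clear all hops; remaining 59 packets each add one t_tx.
Total = (4+60-1)·t_tx + 4·t_prop = 63·0.0015873 + 4·0.0205 = 0.182 ms.

0.182 ms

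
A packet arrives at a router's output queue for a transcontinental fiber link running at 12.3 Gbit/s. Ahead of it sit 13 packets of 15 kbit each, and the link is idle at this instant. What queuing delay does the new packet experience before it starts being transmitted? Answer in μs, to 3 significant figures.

Each queued packet: L/R = 15000/12300000000 = 1.21951 μs.
13 queued → 15.8537 μs.
Queuing delay = 15.9 μs.

15.9 μs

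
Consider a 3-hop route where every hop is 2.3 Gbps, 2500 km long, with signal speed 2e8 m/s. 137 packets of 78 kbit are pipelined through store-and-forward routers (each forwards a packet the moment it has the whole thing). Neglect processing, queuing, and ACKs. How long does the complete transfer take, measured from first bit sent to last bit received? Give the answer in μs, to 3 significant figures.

Per-hop transmission t_tx = L/R = 78000/2300000000 = 33.913 μs.
Per-hop propagation t_prop = 2500000/200000000 = 12500 μs.
Pipeline fill: first packet needs 3·t_tx to clear all hops; remaining 136 packets each add one t_tx.
Total = (3+137-1)·t_tx + 3·t_prop = 139·33.913 + 3·12500 = 42200 μs.

42200 μs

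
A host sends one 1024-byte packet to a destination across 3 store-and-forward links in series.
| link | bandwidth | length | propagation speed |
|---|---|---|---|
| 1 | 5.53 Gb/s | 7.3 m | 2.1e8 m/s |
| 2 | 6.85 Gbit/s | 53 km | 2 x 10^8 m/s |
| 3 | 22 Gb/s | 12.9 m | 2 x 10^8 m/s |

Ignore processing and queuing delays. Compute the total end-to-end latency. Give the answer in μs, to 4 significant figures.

268.1 μs

L = 1024 × 8 = 8192 bits.
Transmission delays (L/R per hop): 1.48137, 1.19591, 0.372364 μs; sum = 3.04965 μs.
Propagation delays (d/s per hop): 0.0347619, 265, 0.0645 μs; sum = 265.099 μs.
End-to-end = 268.1 μs.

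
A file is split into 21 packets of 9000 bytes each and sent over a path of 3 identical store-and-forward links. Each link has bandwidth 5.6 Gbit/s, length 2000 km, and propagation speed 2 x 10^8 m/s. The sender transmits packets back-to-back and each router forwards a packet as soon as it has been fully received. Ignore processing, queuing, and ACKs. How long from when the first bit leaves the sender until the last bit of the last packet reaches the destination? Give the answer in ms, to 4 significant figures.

30.30 ms

Per-hop transmission t_tx = L/R = 72000/5600000000 = 0.0128571 ms.
Per-hop propagation t_prop = 2000000/200000000 = 10 ms.
Pipeline fill: first packet needs 3·t_tx to clear all hops; remaining 20 packets each add one t_tx.
Total = (3+21-1)·t_tx + 3·t_prop = 23·0.0128571 + 3·10 = 30.30 ms.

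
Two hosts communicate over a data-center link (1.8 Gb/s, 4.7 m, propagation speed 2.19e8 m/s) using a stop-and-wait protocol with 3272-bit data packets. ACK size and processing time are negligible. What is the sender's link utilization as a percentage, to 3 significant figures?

t_tx = L/R = 3272/1800000000 = 1.81778e-06 s.
t_prop = 4.7/219000000 = 2.14612e-08 s; RTT = 4.29224e-08 s.
Cycle = t_tx + RTT = 1.8607e-06 s.
Utilization = t_tx / cycle = 1.81778e-06/1.8607e-06 = 97.7 %.

97.7 %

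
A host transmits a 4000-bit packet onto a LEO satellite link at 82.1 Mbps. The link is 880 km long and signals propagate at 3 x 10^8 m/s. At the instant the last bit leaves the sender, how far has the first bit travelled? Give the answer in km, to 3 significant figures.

t_tx = L/R = 4000/82100000 = 4.87211e-05 s.
Distance = s × t_tx = 300000000 × 4.87211e-05 = 14.6 km.

14.6 km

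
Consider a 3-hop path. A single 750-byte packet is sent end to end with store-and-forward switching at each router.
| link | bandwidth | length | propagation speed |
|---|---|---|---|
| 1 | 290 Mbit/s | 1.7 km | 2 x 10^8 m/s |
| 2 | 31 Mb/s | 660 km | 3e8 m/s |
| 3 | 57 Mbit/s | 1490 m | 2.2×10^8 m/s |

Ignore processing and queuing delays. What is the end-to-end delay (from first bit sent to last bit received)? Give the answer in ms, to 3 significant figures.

2.53 ms

L = 750 × 8 = 6000 bits.
Transmission delays (L/R per hop): 0.0206897, 0.193548, 0.105263 ms; sum = 0.319501 ms.
Propagation delays (d/s per hop): 0.0085, 2.2, 0.00677273 ms; sum = 2.21527 ms.
End-to-end = 2.53 ms.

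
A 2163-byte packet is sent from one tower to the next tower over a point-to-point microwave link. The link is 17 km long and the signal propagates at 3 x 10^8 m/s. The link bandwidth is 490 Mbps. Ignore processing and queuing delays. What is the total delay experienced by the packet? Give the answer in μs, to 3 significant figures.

92.0 μs

L = 2163 × 8 = 17304 bits.
Transmission delay = L/R = 17304 / 490000000 = 35.3143 μs.
Propagation delay = d/s = 17000 m / 300000000 m/s = 56.6667 μs.
Total = 92.0 μs.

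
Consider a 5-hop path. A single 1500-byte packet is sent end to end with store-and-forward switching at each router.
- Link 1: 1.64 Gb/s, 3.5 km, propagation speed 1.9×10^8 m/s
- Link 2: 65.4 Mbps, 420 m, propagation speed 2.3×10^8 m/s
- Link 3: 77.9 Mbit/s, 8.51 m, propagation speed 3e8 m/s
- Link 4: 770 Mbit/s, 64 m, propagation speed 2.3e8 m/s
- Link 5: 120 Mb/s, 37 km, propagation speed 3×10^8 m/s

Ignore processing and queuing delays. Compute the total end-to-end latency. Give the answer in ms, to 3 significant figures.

L = 1500 × 8 = 12000 bits.
Transmission delays (L/R per hop): 0.00731707, 0.183486, 0.154044, 0.0155844, 0.1 ms; sum = 0.460431 ms.
Propagation delays (d/s per hop): 0.0184211, 0.00182609, 2.83667e-05, 0.000278261, 0.123333 ms; sum = 0.143887 ms.
End-to-end = 0.604 ms.

0.604 ms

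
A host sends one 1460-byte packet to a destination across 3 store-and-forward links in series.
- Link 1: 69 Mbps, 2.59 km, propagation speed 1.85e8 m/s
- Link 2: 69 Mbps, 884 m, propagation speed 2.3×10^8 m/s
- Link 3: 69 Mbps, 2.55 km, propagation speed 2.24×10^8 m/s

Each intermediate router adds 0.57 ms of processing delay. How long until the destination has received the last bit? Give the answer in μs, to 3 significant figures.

1680 μs

L = 1460 × 8 = 11680 bits.
Transmission delay per hop = L/R = 11680/69000000 = 169.275 μs; 3 hops → 507.826 μs.
Propagation delays (d/s per hop): 14, 3.84348, 11.3839 μs; sum = 29.2274 μs.
Processing at 2 router(s): 2 × 0.57 ms = 1140 μs.
End-to-end = 1680 μs.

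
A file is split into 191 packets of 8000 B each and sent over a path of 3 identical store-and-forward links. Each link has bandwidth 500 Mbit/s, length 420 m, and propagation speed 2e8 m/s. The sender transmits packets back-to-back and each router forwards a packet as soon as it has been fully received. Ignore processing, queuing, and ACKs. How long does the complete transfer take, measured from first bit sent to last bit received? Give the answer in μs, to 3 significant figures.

Per-hop transmission t_tx = L/R = 64000/500000000 = 128 μs.
Per-hop propagation t_prop = 420/200000000 = 2.1 μs.
Pipeline fill: first packet needs 3·t_tx to clear all hops; remaining 190 packets each add one t_tx.
Total = (3+191-1)·t_tx + 3·t_prop = 193·128 + 3·2.1 = 24700 μs.

24700 μs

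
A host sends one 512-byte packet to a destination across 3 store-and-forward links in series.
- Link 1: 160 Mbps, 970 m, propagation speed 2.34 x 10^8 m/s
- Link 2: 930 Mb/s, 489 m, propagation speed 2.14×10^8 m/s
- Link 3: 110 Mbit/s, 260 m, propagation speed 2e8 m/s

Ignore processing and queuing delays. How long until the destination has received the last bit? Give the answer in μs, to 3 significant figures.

75.0 μs

L = 512 × 8 = 4096 bits.
Transmission delays (L/R per hop): 25.6, 4.4043, 37.2364 μs; sum = 67.2407 μs.
Propagation delays (d/s per hop): 4.1453, 2.28505, 1.3 μs; sum = 7.73035 μs.
End-to-end = 75.0 μs.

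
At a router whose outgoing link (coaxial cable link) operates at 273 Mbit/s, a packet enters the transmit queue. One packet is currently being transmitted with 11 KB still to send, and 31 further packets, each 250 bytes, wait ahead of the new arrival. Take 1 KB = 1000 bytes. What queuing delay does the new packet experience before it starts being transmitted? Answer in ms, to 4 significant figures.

0.5495 ms

Each queued packet: L/R = 2000/273000000 = 0.00732601 ms.
31 queued → 0.227106 ms.
Plus remaining 88000 bits of current packet: 0.322344 ms.
Queuing delay = 0.5495 ms.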